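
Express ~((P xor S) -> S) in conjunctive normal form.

~((P xor S) -> S)
≡ ~(~(P xor S) | S)   [eliminate ->]
≡ ~(~((P | S) & ~(P & S)) | S)   [expand xor]
≡ ~~((P | S) & ~(P & S)) & ~S   [De Morgan]
≡ (P | S) & ~(P & S) & ~S   [double negation]
≡ (P | S) & (~P | ~S) & ~S   [De Morgan]
≡ (P | S) & ~S   [simplify]

(P | S) & ~S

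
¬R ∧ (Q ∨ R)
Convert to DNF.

¬R ∧ Q

¬R ∧ (Q ∨ R)
⇔ (¬R ∧ Q) ∨ (¬R ∧ R)   [distribute ∧ over ∨]
⇔ ¬R ∧ Q   [simplify]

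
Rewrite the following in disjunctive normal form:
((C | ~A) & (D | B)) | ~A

(C & D) | (C & B) | ~A

((C | ~A) & (D | B)) | ~A
= (C & D) | (C & B) | (~A & D) | (~A & B) | ~A   [distribute & over |]
= (C & D) | (C & B) | ~A   [simplify]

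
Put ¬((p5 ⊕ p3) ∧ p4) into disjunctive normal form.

¬((p5 ⊕ p3) ∧ p4)
≡ ¬(((p5 ∧ ¬p3) ∨ (¬p5 ∧ p3)) ∧ p4)   [expand ⊕]
≡ ¬((p5 ∧ ¬p3) ∨ (¬p5 ∧ p3)) ∨ ¬p4   [De Morgan]
≡ (¬(p5 ∧ ¬p3) ∧ ¬(¬p5 ∧ p3)) ∨ ¬p4   [De Morgan]
≡ ((¬p5 ∨ ¬¬p3) ∧ ¬(¬p5 ∧ p3)) ∨ ¬p4   [De Morgan]
≡ ((¬p5 ∨ p3) ∧ ¬(¬p5 ∧ p3)) ∨ ¬p4   [double negation]
≡ ((¬p5 ∨ p3) ∧ (¬¬p5 ∨ ¬p3)) ∨ ¬p4   [De Morgan]
≡ ((¬p5 ∨ p3) ∧ (p5 ∨ ¬p3)) ∨ ¬p4   [double negation]
≡ (¬p5 ∧ p5) ∨ (¬p5 ∧ ¬p3) ∨ (p3 ∧ p5) ∨ (p3 ∧ ¬p3) ∨ ¬p4   [distribute ∧ over ∨]
≡ (¬p5 ∧ ¬p3) ∨ (p3 ∧ p5) ∨ ¬p4   [simplify]

(¬p5 ∧ ¬p3) ∨ (p3 ∧ p5) ∨ ¬p4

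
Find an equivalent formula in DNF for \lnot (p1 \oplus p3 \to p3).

\lnot (p1 \oplus p3 \to p3)
⇔ \lnot (\lnot (p1 \oplus p3) \lor p3)   [eliminate \to]
⇔ \lnot (\lnot (p1 \land \lnot p3 \lor \lnot p1 \land p3) \lor p3)   [expand \oplus]
⇔ \lnot \lnot (p1 \land \lnot p3 \lor \lnot p1 \land p3) \land \lnot p3   [De Morgan]
⇔ (p1 \land \lnot p3 \lor \lnot p1 \land p3) \land \lnot p3   [double negation]
⇔ p1 \land \lnot p3 \land \lnot p3 \lor \lnot p1 \land p3 \land \lnot p3   [distribute \land over \lor]
⇔ p1 \land \lnot p3   [simplify]

p1 \land \lnot p3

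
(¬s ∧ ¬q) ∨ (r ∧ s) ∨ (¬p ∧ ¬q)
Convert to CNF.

(¬s ∨ r ∨ ¬p) ∧ (¬q ∨ r) ∧ (¬q ∨ s)

(¬s ∧ ¬q) ∨ (r ∧ s) ∨ (¬p ∧ ¬q)
≡ (¬s ∨ r ∨ ¬p) ∧ (¬s ∨ r ∨ ¬q) ∧ (¬s ∨ s ∨ ¬p) ∧ (¬s ∨ s ∨ ¬q) ∧ (¬q ∨ r ∨ ¬p) ∧ (¬q ∨ r ∨ ¬q) ∧ (¬q ∨ s ∨ ¬p) ∧ (¬q ∨ s ∨ ¬q)   — distribute ∨ over ∧
≡ (¬s ∨ r ∨ ¬p) ∧ (¬q ∨ r) ∧ (¬q ∨ s)   — simplify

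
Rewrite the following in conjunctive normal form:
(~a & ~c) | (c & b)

(~a | c) & (~a | b) & (~c | b)

(~a & ~c) | (c & b)
= (~a | c) & (~a | b) & (~c | c) & (~c | b)   [distribute | over &]
= (~a | c) & (~a | b) & (~c | b)   [simplify]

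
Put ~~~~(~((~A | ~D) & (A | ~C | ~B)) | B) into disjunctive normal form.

~~~~(~((~A | ~D) & (A | ~C | ~B)) | B)
= ~~(~((~A | ~D) & (A | ~C | ~B)) | B)   (double negation)
= ~((~A | ~D) & (A | ~C | ~B)) | B   (double negation)
= ~(~A | ~D) | ~(A | ~C | ~B) | B   (De Morgan)
= (~~A & ~~D) | ~(A | ~C | ~B) | B   (De Morgan)
= (A & ~~D) | ~(A | ~C | ~B) | B   (double negation)
= (A & D) | ~(A | ~C | ~B) | B   (double negation)
= (A & D) | (~A & ~~C & ~~B) | B   (De Morgan)
= (A & D) | (~A & C & ~~B) | B   (double negation)
= (A & D) | (~A & C & B) | B   (double negation)
= (A & D) | B   (simplify)

(A & D) | B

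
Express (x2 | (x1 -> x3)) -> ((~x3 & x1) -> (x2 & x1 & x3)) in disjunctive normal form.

(~x2 & x1 & ~x3) | x3 | ~x1

(x2 | (x1 -> x3)) -> ((~x3 & x1) -> (x2 & x1 & x3))
= ~(x2 | (x1 -> x3)) | ((~x3 & x1) -> (x2 & x1 & x3))   [eliminate ->]
= ~(x2 | ~x1 | x3) | ((~x3 & x1) -> (x2 & x1 & x3))   [eliminate ->]
= ~(x2 | ~x1 | x3) | ~(~x3 & x1) | (x2 & x1 & x3)   [eliminate ->]
= (~x2 & ~~x1 & ~x3) | ~(~x3 & x1) | (x2 & x1 & x3)   [De Morgan]
= (~x2 & x1 & ~x3) | ~(~x3 & x1) | (x2 & x1 & x3)   [double negation]
= (~x2 & x1 & ~x3) | ~~x3 | ~x1 | (x2 & x1 & x3)   [De Morgan]
= (~x2 & x1 & ~x3) | x3 | ~x1 | (x2 & x1 & x3)   [double negation]
= (~x2 & x1 & ~x3) | x3 | ~x1   [simplify]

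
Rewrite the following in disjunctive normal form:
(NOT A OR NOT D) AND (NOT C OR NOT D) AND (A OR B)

(NOT A OR NOT D) AND (NOT C OR NOT D) AND (A OR B)
≡ (NOT A AND NOT C AND A) OR (NOT A AND NOT C AND B) OR (NOT A AND NOT D AND A) OR (NOT A AND NOT D AND B) OR (NOT D AND NOT C AND A) OR (NOT D AND NOT C AND B) OR (NOT D AND NOT D AND A) OR (NOT D AND NOT D AND B)   — distribute AND over OR
≡ (NOT A AND NOT C AND B) OR (NOT D AND A) OR (NOT D AND B)   — simplify

(NOT A AND NOT C AND B) OR (NOT D AND A) OR (NOT D AND B)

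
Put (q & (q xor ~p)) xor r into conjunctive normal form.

(q | r) & (~q | p | r) & (~q | ~p | ~r)

(q & (q xor ~p)) xor r
≡ ((q & (q xor ~p)) | r) & ~(q & (q xor ~p) & r)   [expand xor]
≡ ((q & (q | ~p) & ~(q & ~p)) | r) & ~(q & (q xor ~p) & r)   [expand xor]
≡ ((q & (q | ~p) & ~(q & ~p)) | r) & ~(q & (q | ~p) & ~(q & ~p) & r)   [expand xor]
≡ ((q & (q | ~p) & (~q | ~~p)) | r) & ~(q & (q | ~p) & ~(q & ~p) & r)   [De Morgan]
≡ ((q & (q | ~p) & (~q | p)) | r) & ~(q & (q | ~p) & ~(q & ~p) & r)   [double negation]
≡ ((q & (q | ~p) & (~q | p)) | r) & (~q | ~(q | ~p) | ~~(q & ~p) | ~r)   [De Morgan]
≡ ((q & (q | ~p) & (~q | p)) | r) & (~q | (~q & ~~p) | ~~(q & ~p) | ~r)   [De Morgan]
≡ ((q & (q | ~p) & (~q | p)) | r) & (~q | (~q & p) | ~~(q & ~p) | ~r)   [double negation]
≡ ((q & (q | ~p) & (~q | p)) | r) & (~q | (~q & p) | (q & ~p) | ~r)   [double negation]
≡ (q | r) & (q | ~p | r) & (~q | p | r) & (~q | ~q | q | ~r) & (~q | ~q | ~p | ~r) & (~q | p | q | ~r) & (~q | p | ~p | ~r)   [distribute | over &]
≡ (q | r) & (~q | p | r) & (~q | ~p | ~r)   [simplify]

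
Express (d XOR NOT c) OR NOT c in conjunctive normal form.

(d XOR NOT c) OR NOT c
≡ ((d OR NOT c) AND NOT (d AND NOT c)) OR NOT c   [expand XOR]
≡ ((d OR NOT c) AND (NOT d OR NOT NOT c)) OR NOT c   [De Morgan]
≡ ((d OR NOT c) AND (NOT d OR c)) OR NOT c   [double negation]
≡ (d OR NOT c OR NOT c) AND (NOT d OR c OR NOT c)   [distribute OR over AND]
≡ d OR NOT c   [simplify]

d OR NOT c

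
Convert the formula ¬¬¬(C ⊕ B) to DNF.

¬¬¬(C ⊕ B)
= ¬¬¬((C ∧ ¬B) ∨ (¬C ∧ B))   — expand ⊕
= ¬((C ∧ ¬B) ∨ (¬C ∧ B))   — double negation
= ¬(C ∧ ¬B) ∧ ¬(¬C ∧ B)   — De Morgan
= (¬C ∨ ¬¬B) ∧ ¬(¬C ∧ B)   — De Morgan
= (¬C ∨ B) ∧ ¬(¬C ∧ B)   — double negation
= (¬C ∨ B) ∧ (¬¬C ∨ ¬B)   — De Morgan
= (¬C ∨ B) ∧ (C ∨ ¬B)   — double negation
= (¬C ∧ C) ∨ (¬C ∧ ¬B) ∨ (B ∧ C) ∨ (B ∧ ¬B)   — distribute ∧ over ∨
= (¬C ∧ ¬B) ∨ (B ∧ C)   — simplify

(¬C ∧ ¬B) ∨ (B ∧ C)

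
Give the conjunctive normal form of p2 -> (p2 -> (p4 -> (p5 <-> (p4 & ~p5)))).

p2 -> (p2 -> (p4 -> (p5 <-> (p4 & ~p5))))
= ~p2 | (p2 -> (p4 -> (p5 <-> (p4 & ~p5))))   (eliminate ->)
= ~p2 | ~p2 | (p4 -> (p5 <-> (p4 & ~p5)))   (eliminate ->)
= ~p2 | ~p2 | ~p4 | (p5 <-> (p4 & ~p5))   (eliminate ->)
= ~p2 | ~p2 | ~p4 | ((p5 -> (p4 & ~p5)) & ((p4 & ~p5) -> p5))   (eliminate <->)
= ~p2 | ~p2 | ~p4 | ((~p5 | (p4 & ~p5)) & ((p4 & ~p5) -> p5))   (eliminate ->)
= ~p2 | ~p2 | ~p4 | ((~p5 | (p4 & ~p5)) & (~(p4 & ~p5) | p5))   (eliminate ->)
= ~p2 | ~p2 | ~p4 | ((~p5 | (p4 & ~p5)) & (~p4 | ~~p5 | p5))   (De Morgan)
= ~p2 | ~p2 | ~p4 | ((~p5 | (p4 & ~p5)) & (~p4 | p5 | p5))   (double negation)
= (~p2 | ~p2 | ~p4 | ~p5 | p4) & (~p2 | ~p2 | ~p4 | ~p5 | ~p5) & (~p2 | ~p2 | ~p4 | ~p4 | p5 | p5)   (distribute | over &)
= (~p2 | ~p4 | ~p5) & (~p2 | ~p4 | p5)   (simplify)

(~p2 | ~p4 | ~p5) & (~p2 | ~p4 | p5)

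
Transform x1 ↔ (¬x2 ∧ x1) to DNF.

x1 ↔ (¬x2 ∧ x1)
≡ (x1 → (¬x2 ∧ x1)) ∧ ((¬x2 ∧ x1) → x1)   [eliminate ↔]
≡ (¬x1 ∨ (¬x2 ∧ x1)) ∧ ((¬x2 ∧ x1) → x1)   [eliminate →]
≡ (¬x1 ∨ (¬x2 ∧ x1)) ∧ (¬(¬x2 ∧ x1) ∨ x1)   [eliminate →]
≡ (¬x1 ∨ (¬x2 ∧ x1)) ∧ (¬¬x2 ∨ ¬x1 ∨ x1)   [De Morgan]
≡ (¬x1 ∨ (¬x2 ∧ x1)) ∧ (x2 ∨ ¬x1 ∨ x1)   [double negation]
≡ (¬x1 ∧ x2) ∨ (¬x1 ∧ ¬x1) ∨ (¬x1 ∧ x1) ∨ (¬x2 ∧ x1 ∧ x2) ∨ (¬x2 ∧ x1 ∧ ¬x1) ∨ (¬x2 ∧ x1 ∧ x1)   [distribute ∧ over ∨]
≡ ¬x1 ∨ (¬x2 ∧ x1)   [simplify]

¬x1 ∨ (¬x2 ∧ x1)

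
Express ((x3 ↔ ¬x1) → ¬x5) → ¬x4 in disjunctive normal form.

(¬x3 ∧ x1 ∧ x5) ∨ (¬x1 ∧ x3 ∧ x5) ∨ ¬x4

((x3 ↔ ¬x1) → ¬x5) → ¬x4
≡ ¬((x3 ↔ ¬x1) → ¬x5) ∨ ¬x4
≡ ¬(¬(x3 ↔ ¬x1) ∨ ¬x5) ∨ ¬x4
≡ ¬(¬((x3 → ¬x1) ∧ (¬x1 → x3)) ∨ ¬x5) ∨ ¬x4
≡ ¬(¬((¬x3 ∨ ¬x1) ∧ (¬x1 → x3)) ∨ ¬x5) ∨ ¬x4
≡ ¬(¬((¬x3 ∨ ¬x1) ∧ (¬¬x1 ∨ x3)) ∨ ¬x5) ∨ ¬x4
≡ (¬¬((¬x3 ∨ ¬x1) ∧ (¬¬x1 ∨ x3)) ∧ ¬¬x5) ∨ ¬x4
≡ ((¬x3 ∨ ¬x1) ∧ (¬¬x1 ∨ x3) ∧ ¬¬x5) ∨ ¬x4
≡ ((¬x3 ∨ ¬x1) ∧ (x1 ∨ x3) ∧ ¬¬x5) ∨ ¬x4
≡ ((¬x3 ∨ ¬x1) ∧ (x1 ∨ x3) ∧ x5) ∨ ¬x4
≡ (¬x3 ∧ x1 ∧ x5) ∨ (¬x3 ∧ x3 ∧ x5) ∨ (¬x1 ∧ x1 ∧ x5) ∨ (¬x1 ∧ x3 ∧ x5) ∨ ¬x4
≡ (¬x3 ∧ x1 ∧ x5) ∨ (¬x1 ∧ x3 ∧ x5) ∨ ¬x4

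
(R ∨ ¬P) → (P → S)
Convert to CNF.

(R ∨ ¬P) → (P → S)
= ¬(R ∨ ¬P) ∨ (P → S)   — eliminate →
= ¬(R ∨ ¬P) ∨ ¬P ∨ S   — eliminate →
= (¬R ∧ ¬¬P) ∨ ¬P ∨ S   — De Morgan
= (¬R ∧ P) ∨ ¬P ∨ S   — double negation
= (¬R ∨ ¬P ∨ S) ∧ (P ∨ ¬P ∨ S)   — distribute ∨ over ∧
= ¬R ∨ ¬P ∨ S   — simplify

¬R ∨ ¬P ∨ S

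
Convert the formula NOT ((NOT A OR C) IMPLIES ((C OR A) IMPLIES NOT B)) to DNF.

NOT ((NOT A OR C) IMPLIES ((C OR A) IMPLIES NOT B))
⇔ NOT (NOT (NOT A OR C) OR ((C OR A) IMPLIES NOT B))   — eliminate IMPLIES
⇔ NOT (NOT (NOT A OR C) OR NOT (C OR A) OR NOT B)   — eliminate IMPLIES
⇔ NOT NOT (NOT A OR C) AND NOT NOT (C OR A) AND NOT NOT B   — De Morgan
⇔ (NOT A OR C) AND NOT NOT (C OR A) AND NOT NOT B   — double negation
⇔ (NOT A OR C) AND (C OR A) AND NOT NOT B   — double negation
⇔ (NOT A OR C) AND (C OR A) AND B   — double negation
⇔ (NOT A AND C AND B) OR (NOT A AND A AND B) OR (C AND C AND B) OR (C AND A AND B)   — distribute AND over OR
⇔ C AND B   — simplify

C AND B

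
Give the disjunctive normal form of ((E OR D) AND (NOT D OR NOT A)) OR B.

(E AND NOT D) OR (E AND NOT A) OR (D AND NOT A) OR B

((E OR D) AND (NOT D OR NOT A)) OR B
≡ (E AND NOT D) OR (E AND NOT A) OR (D AND NOT D) OR (D AND NOT A) OR B   — distribute AND over OR
≡ (E AND NOT D) OR (E AND NOT A) OR (D AND NOT A) OR B   — simplify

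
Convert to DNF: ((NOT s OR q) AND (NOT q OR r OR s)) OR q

((NOT s OR q) AND (NOT q OR r OR s)) OR q
≡ (NOT s AND NOT q) OR (NOT s AND r) OR (NOT s AND s) OR (q AND NOT q) OR (q AND r) OR (q AND s) OR q   (distribute AND over OR)
≡ (NOT s AND NOT q) OR (NOT s AND r) OR q   (simplify)

(NOT s AND NOT q) OR (NOT s AND r) OR q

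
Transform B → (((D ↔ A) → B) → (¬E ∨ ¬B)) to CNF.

B → (((D ↔ A) → B) → (¬E ∨ ¬B))
= ¬B ∨ (((D ↔ A) → B) → (¬E ∨ ¬B))   [eliminate →]
= ¬B ∨ ¬((D ↔ A) → B) ∨ ¬E ∨ ¬B   [eliminate →]
= ¬B ∨ ¬(¬(D ↔ A) ∨ B) ∨ ¬E ∨ ¬B   [eliminate →]
= ¬B ∨ ¬(¬((D → A) ∧ (A → D)) ∨ B) ∨ ¬E ∨ ¬B   [eliminate ↔]
= ¬B ∨ ¬(¬((¬D ∨ A) ∧ (A → D)) ∨ B) ∨ ¬E ∨ ¬B   [eliminate →]
= ¬B ∨ ¬(¬((¬D ∨ A) ∧ (¬A ∨ D)) ∨ B) ∨ ¬E ∨ ¬B   [eliminate →]
= ¬B ∨ (¬¬((¬D ∨ A) ∧ (¬A ∨ D)) ∧ ¬B) ∨ ¬E ∨ ¬B   [De Morgan]
= ¬B ∨ ((¬D ∨ A) ∧ (¬A ∨ D) ∧ ¬B) ∨ ¬E ∨ ¬B   [double negation]
= (¬B ∨ ¬D ∨ A ∨ ¬E ∨ ¬B) ∧ (¬B ∨ ¬A ∨ D ∨ ¬E ∨ ¬B) ∧ (¬B ∨ ¬B ∨ ¬E ∨ ¬B)   [distribute ∨ over ∧]
= ¬B ∨ ¬E   [simplify]

¬B ∨ ¬E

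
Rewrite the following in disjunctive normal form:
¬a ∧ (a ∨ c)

¬a ∧ c

¬a ∧ (a ∨ c)
= (¬a ∧ a) ∨ (¬a ∧ c)   [distribute ∧ over ∨]
= ¬a ∧ c   [simplify]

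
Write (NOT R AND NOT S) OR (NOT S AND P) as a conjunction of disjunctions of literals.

(NOT R AND NOT S) OR (NOT S AND P)
⇔ (NOT R OR NOT S) AND (NOT R OR P) AND (NOT S OR NOT S) AND (NOT S OR P)
⇔ (NOT R OR P) AND NOT S

(NOT R OR P) AND NOT S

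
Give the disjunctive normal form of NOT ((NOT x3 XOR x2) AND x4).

(x3 AND NOT x2) OR (x2 AND NOT x3) OR NOT x4

NOT ((NOT x3 XOR x2) AND x4)
≡ NOT (((NOT x3 AND NOT x2) OR (NOT NOT x3 AND x2)) AND x4)   [expand XOR]
≡ NOT ((NOT x3 AND NOT x2) OR (NOT NOT x3 AND x2)) OR NOT x4   [De Morgan]
≡ (NOT (NOT x3 AND NOT x2) AND NOT (NOT NOT x3 AND x2)) OR NOT x4   [De Morgan]
≡ ((NOT NOT x3 OR NOT NOT x2) AND NOT (NOT NOT x3 AND x2)) OR NOT x4   [De Morgan]
≡ ((x3 OR NOT NOT x2) AND NOT (NOT NOT x3 AND x2)) OR NOT x4   [double negation]
≡ ((x3 OR x2) AND NOT (NOT NOT x3 AND x2)) OR NOT x4   [double negation]
≡ ((x3 OR x2) AND (NOT NOT NOT x3 OR NOT x2)) OR NOT x4   [De Morgan]
≡ ((x3 OR x2) AND (NOT x3 OR NOT x2)) OR NOT x4   [double negation]
≡ (x3 AND NOT x3) OR (x3 AND NOT x2) OR (x2 AND NOT x3) OR (x2 AND NOT x2) OR NOT x4   [distribute AND over OR]
≡ (x3 AND NOT x2) OR (x2 AND NOT x3) OR NOT x4   [simplify]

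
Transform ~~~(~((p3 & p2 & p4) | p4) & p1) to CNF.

~~~(~((p3 & p2 & p4) | p4) & p1)
⇔ ~(~((p3 & p2 & p4) | p4) & p1)   (double negation)
⇔ ~~((p3 & p2 & p4) | p4) | ~p1   (De Morgan)
⇔ (p3 & p2 & p4) | p4 | ~p1   (double negation)
⇔ (p3 | p4 | ~p1) & (p2 | p4 | ~p1) & (p4 | p4 | ~p1)   (distribute | over &)
⇔ p4 | ~p1   (simplify)

p4 | ~p1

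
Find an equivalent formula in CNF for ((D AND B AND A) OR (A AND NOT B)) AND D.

A AND D

((D AND B AND A) OR (A AND NOT B)) AND D
≡ (D OR A) AND (D OR NOT B) AND (B OR A) AND (B OR NOT B) AND (A OR A) AND (A OR NOT B) AND D   [distribute OR over AND]
≡ A AND D   [simplify]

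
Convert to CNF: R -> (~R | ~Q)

R -> (~R | ~Q)
≡ ~R | ~R | ~Q   — eliminate ->
≡ ~R | ~Q   — simplify

~R | ~Q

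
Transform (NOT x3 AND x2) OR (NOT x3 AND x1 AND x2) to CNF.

(NOT x3 AND x2) OR (NOT x3 AND x1 AND x2)
≡ (NOT x3 OR NOT x3) AND (NOT x3 OR x1) AND (NOT x3 OR x2) AND (x2 OR NOT x3) AND (x2 OR x1) AND (x2 OR x2)
≡ NOT x3 AND x2

NOT x3 AND x2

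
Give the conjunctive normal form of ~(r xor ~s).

~(r xor ~s)
⇔ ~((r | ~s) & ~(r & ~s))   (expand xor)
⇔ ~(r | ~s) | ~~(r & ~s)   (De Morgan)
⇔ (~r & ~~s) | ~~(r & ~s)   (De Morgan)
⇔ (~r & s) | ~~(r & ~s)   (double negation)
⇔ (~r & s) | (r & ~s)   (double negation)
⇔ (~r | r) & (~r | ~s) & (s | r) & (s | ~s)   (distribute | over &)
⇔ (~r | ~s) & (s | r)   (simplify)

(~r | ~s) & (s | r)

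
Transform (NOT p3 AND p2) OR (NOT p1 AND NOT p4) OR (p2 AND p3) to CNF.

(NOT p3 AND p2) OR (NOT p1 AND NOT p4) OR (p2 AND p3)
≡ (NOT p3 OR NOT p1 OR p2) AND (NOT p3 OR NOT p1 OR p3) AND (NOT p3 OR NOT p4 OR p2) AND (NOT p3 OR NOT p4 OR p3) AND (p2 OR NOT p1 OR p2) AND (p2 OR NOT p1 OR p3) AND (p2 OR NOT p4 OR p2) AND (p2 OR NOT p4 OR p3)   [distribute OR over AND]
≡ (p2 OR NOT p1) AND (p2 OR NOT p4)   [simplify]

(p2 OR NOT p1) AND (p2 OR NOT p4)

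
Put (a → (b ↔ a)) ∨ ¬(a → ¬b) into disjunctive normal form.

(a → (b ↔ a)) ∨ ¬(a → ¬b)
≡ ¬a ∨ (b ↔ a) ∨ ¬(a → ¬b)   — eliminate →
≡ ¬a ∨ ((b → a) ∧ (a → b)) ∨ ¬(a → ¬b)   — eliminate ↔
≡ ¬a ∨ ((¬b ∨ a) ∧ (a → b)) ∨ ¬(a → ¬b)   — eliminate →
≡ ¬a ∨ ((¬b ∨ a) ∧ (¬a ∨ b)) ∨ ¬(a → ¬b)   — eliminate →
≡ ¬a ∨ ((¬b ∨ a) ∧ (¬a ∨ b)) ∨ ¬(¬a ∨ ¬b)   — eliminate →
≡ ¬a ∨ ((¬b ∨ a) ∧ (¬a ∨ b)) ∨ (¬¬a ∧ ¬¬b)   — De Morgan
≡ ¬a ∨ ((¬b ∨ a) ∧ (¬a ∨ b)) ∨ (a ∧ ¬¬b)   — double negation
≡ ¬a ∨ ((¬b ∨ a) ∧ (¬a ∨ b)) ∨ (a ∧ b)   — double negation
≡ ¬a ∨ (¬b ∧ ¬a) ∨ (¬b ∧ b) ∨ (a ∧ ¬a) ∨ (a ∧ b) ∨ (a ∧ b)   — distribute ∧ over ∨
≡ ¬a ∨ (a ∧ b)   — simplify

¬a ∨ (a ∧ b)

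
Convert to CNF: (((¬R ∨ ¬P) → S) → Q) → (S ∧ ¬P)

(R ∨ S) ∧ (P ∨ S) ∧ (¬Q ∨ S) ∧ (¬Q ∨ ¬P)

(((¬R ∨ ¬P) → S) → Q) → (S ∧ ¬P)
≡ ¬(((¬R ∨ ¬P) → S) → Q) ∨ (S ∧ ¬P)   [eliminate →]
≡ ¬(¬((¬R ∨ ¬P) → S) ∨ Q) ∨ (S ∧ ¬P)   [eliminate →]
≡ ¬(¬(¬(¬R ∨ ¬P) ∨ S) ∨ Q) ∨ (S ∧ ¬P)   [eliminate →]
≡ (¬¬(¬(¬R ∨ ¬P) ∨ S) ∧ ¬Q) ∨ (S ∧ ¬P)   [De Morgan]
≡ ((¬(¬R ∨ ¬P) ∨ S) ∧ ¬Q) ∨ (S ∧ ¬P)   [double negation]
≡ (((¬¬R ∧ ¬¬P) ∨ S) ∧ ¬Q) ∨ (S ∧ ¬P)   [De Morgan]
≡ (((R ∧ ¬¬P) ∨ S) ∧ ¬Q) ∨ (S ∧ ¬P)   [double negation]
≡ (((R ∧ P) ∨ S) ∧ ¬Q) ∨ (S ∧ ¬P)   [double negation]
≡ (R ∨ S ∨ S) ∧ (R ∨ S ∨ ¬P) ∧ (P ∨ S ∨ S) ∧ (P ∨ S ∨ ¬P) ∧ (¬Q ∨ S) ∧ (¬Q ∨ ¬P)   [distribute ∨ over ∧]
≡ (R ∨ S) ∧ (P ∨ S) ∧ (¬Q ∨ S) ∧ (¬Q ∨ ¬P)   [simplify]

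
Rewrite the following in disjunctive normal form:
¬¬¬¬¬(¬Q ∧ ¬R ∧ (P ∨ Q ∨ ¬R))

¬¬¬¬¬(¬Q ∧ ¬R ∧ (P ∨ Q ∨ ¬R))
≡ ¬¬¬(¬Q ∧ ¬R ∧ (P ∨ Q ∨ ¬R))   — double negation
≡ ¬(¬Q ∧ ¬R ∧ (P ∨ Q ∨ ¬R))   — double negation
≡ ¬¬Q ∨ ¬¬R ∨ ¬(P ∨ Q ∨ ¬R)   — De Morgan
≡ Q ∨ ¬¬R ∨ ¬(P ∨ Q ∨ ¬R)   — double negation
≡ Q ∨ R ∨ ¬(P ∨ Q ∨ ¬R)   — double negation
≡ Q ∨ R ∨ (¬P ∧ ¬Q ∧ ¬¬R)   — De Morgan
≡ Q ∨ R ∨ (¬P ∧ ¬Q ∧ R)   — double negation
≡ Q ∨ R   — simplify

Q ∨ R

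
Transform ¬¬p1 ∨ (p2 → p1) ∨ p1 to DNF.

¬¬p1 ∨ (p2 → p1) ∨ p1
= ¬¬p1 ∨ ¬p2 ∨ p1 ∨ p1   [eliminate →]
= p1 ∨ ¬p2 ∨ p1 ∨ p1   [double negation]
= p1 ∨ ¬p2   [simplify]

p1 ∨ ¬p2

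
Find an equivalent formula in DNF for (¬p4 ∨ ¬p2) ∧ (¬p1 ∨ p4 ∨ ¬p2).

¬p4 ∧ ¬p1 ∨ ¬p2

(¬p4 ∨ ¬p2) ∧ (¬p1 ∨ p4 ∨ ¬p2)
≡ ¬p4 ∧ ¬p1 ∨ ¬p4 ∧ p4 ∨ ¬p4 ∧ ¬p2 ∨ ¬p2 ∧ ¬p1 ∨ ¬p2 ∧ p4 ∨ ¬p2 ∧ ¬p2   (distribute ∧ over ∨)
≡ ¬p4 ∧ ¬p1 ∨ ¬p2   (simplify)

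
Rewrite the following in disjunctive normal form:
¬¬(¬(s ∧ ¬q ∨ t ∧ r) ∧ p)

¬s ∧ ¬t ∧ p ∨ ¬s ∧ ¬r ∧ p ∨ q ∧ ¬t ∧ p ∨ q ∧ ¬r ∧ p

¬¬(¬(s ∧ ¬q ∨ t ∧ r) ∧ p)
≡ ¬(s ∧ ¬q ∨ t ∧ r) ∧ p   (double negation)
≡ ¬(s ∧ ¬q) ∧ ¬(t ∧ r) ∧ p   (De Morgan)
≡ (¬s ∨ ¬¬q) ∧ ¬(t ∧ r) ∧ p   (De Morgan)
≡ (¬s ∨ q) ∧ ¬(t ∧ r) ∧ p   (double negation)
≡ (¬s ∨ q) ∧ (¬t ∨ ¬r) ∧ p   (De Morgan)
≡ ¬s ∧ ¬t ∧ p ∨ ¬s ∧ ¬r ∧ p ∨ q ∧ ¬t ∧ p ∨ q ∧ ¬r ∧ p   (distribute ∧ over ∨)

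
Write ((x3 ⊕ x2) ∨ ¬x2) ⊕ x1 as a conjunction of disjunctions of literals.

(¬x3 ∨ ¬x2 ∨ x1) ∧ (¬x2 ∨ x3 ∨ ¬x1) ∧ (x2 ∨ ¬x1)

((x3 ⊕ x2) ∨ ¬x2) ⊕ x1
≡ ((x3 ⊕ x2) ∨ ¬x2 ∨ x1) ∧ ¬(((x3 ⊕ x2) ∨ ¬x2) ∧ x1)   (expand ⊕)
≡ (((x3 ∨ x2) ∧ ¬(x3 ∧ x2)) ∨ ¬x2 ∨ x1) ∧ ¬(((x3 ⊕ x2) ∨ ¬x2) ∧ x1)   (expand ⊕)
≡ (((x3 ∨ x2) ∧ ¬(x3 ∧ x2)) ∨ ¬x2 ∨ x1) ∧ ¬((((x3 ∨ x2) ∧ ¬(x3 ∧ x2)) ∨ ¬x2) ∧ x1)   (expand ⊕)
≡ (((x3 ∨ x2) ∧ (¬x3 ∨ ¬x2)) ∨ ¬x2 ∨ x1) ∧ ¬((((x3 ∨ x2) ∧ ¬(x3 ∧ x2)) ∨ ¬x2) ∧ x1)   (De Morgan)
≡ (((x3 ∨ x2) ∧ (¬x3 ∨ ¬x2)) ∨ ¬x2 ∨ x1) ∧ (¬(((x3 ∨ x2) ∧ ¬(x3 ∧ x2)) ∨ ¬x2) ∨ ¬x1)   (De Morgan)
≡ (((x3 ∨ x2) ∧ (¬x3 ∨ ¬x2)) ∨ ¬x2 ∨ x1) ∧ ((¬((x3 ∨ x2) ∧ ¬(x3 ∧ x2)) ∧ ¬¬x2) ∨ ¬x1)   (De Morgan)
≡ (((x3 ∨ x2) ∧ (¬x3 ∨ ¬x2)) ∨ ¬x2 ∨ x1) ∧ (((¬(x3 ∨ x2) ∨ ¬¬(x3 ∧ x2)) ∧ ¬¬x2) ∨ ¬x1)   (De Morgan)
≡ (((x3 ∨ x2) ∧ (¬x3 ∨ ¬x2)) ∨ ¬x2 ∨ x1) ∧ ((((¬x3 ∧ ¬x2) ∨ ¬¬(x3 ∧ x2)) ∧ ¬¬x2) ∨ ¬x1)   (De Morgan)
≡ (((x3 ∨ x2) ∧ (¬x3 ∨ ¬x2)) ∨ ¬x2 ∨ x1) ∧ ((((¬x3 ∧ ¬x2) ∨ (x3 ∧ x2)) ∧ ¬¬x2) ∨ ¬x1)   (double negation)
≡ (((x3 ∨ x2) ∧ (¬x3 ∨ ¬x2)) ∨ ¬x2 ∨ x1) ∧ ((((¬x3 ∧ ¬x2) ∨ (x3 ∧ x2)) ∧ x2) ∨ ¬x1)   (double negation)
≡ (x3 ∨ x2 ∨ ¬x2 ∨ x1) ∧ (¬x3 ∨ ¬x2 ∨ ¬x2 ∨ x1) ∧ (¬x3 ∨ x3 ∨ ¬x1) ∧ (¬x3 ∨ x2 ∨ ¬x1) ∧ (¬x2 ∨ x3 ∨ ¬x1) ∧ (¬x2 ∨ x2 ∨ ¬x1) ∧ (x2 ∨ ¬x1)   (distribute ∨ over ∧)
≡ (¬x3 ∨ ¬x2 ∨ x1) ∧ (¬x2 ∨ x3 ∨ ¬x1) ∧ (x2 ∨ ¬x1)   (simplify)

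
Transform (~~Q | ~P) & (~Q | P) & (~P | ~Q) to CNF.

(~~Q | ~P) & (~Q | P) & (~P | ~Q)
≡ (Q | ~P) & (~Q | P) & (~P | ~Q)   (double negation)

(Q | ~P) & (~Q | P) & (~P | ~Q)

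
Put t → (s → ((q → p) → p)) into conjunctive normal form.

t → (s → ((q → p) → p))
≡ ¬t ∨ (s → ((q → p) → p))   (eliminate →)
≡ ¬t ∨ ¬s ∨ ((q → p) → p)   (eliminate →)
≡ ¬t ∨ ¬s ∨ ¬(q → p) ∨ p   (eliminate →)
≡ ¬t ∨ ¬s ∨ ¬(¬q ∨ p) ∨ p   (eliminate →)
≡ ¬t ∨ ¬s ∨ ¬¬q ∧ ¬p ∨ p   (De Morgan)
≡ ¬t ∨ ¬s ∨ q ∧ ¬p ∨ p   (double negation)
≡ (¬t ∨ ¬s ∨ q ∨ p) ∧ (¬t ∨ ¬s ∨ ¬p ∨ p)   (distribute ∨ over ∧)
≡ ¬t ∨ ¬s ∨ q ∨ p   (simplify)

¬t ∨ ¬s ∨ q ∨ p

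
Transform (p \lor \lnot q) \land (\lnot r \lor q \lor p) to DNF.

p \lor \lnot q \land \lnot r

(p \lor \lnot q) \land (\lnot r \lor q \lor p)
≡ p \land \lnot r \lor p \land q \lor p \land p \lor \lnot q \land \lnot r \lor \lnot q \land q \lor \lnot q \land p   [distribute \land over \lor]
≡ p \lor \lnot q \land \lnot r   [simplify]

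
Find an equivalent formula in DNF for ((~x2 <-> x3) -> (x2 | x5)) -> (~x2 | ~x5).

~x2 | ~x5

((~x2 <-> x3) -> (x2 | x5)) -> (~x2 | ~x5)
⇔ ~((~x2 <-> x3) -> (x2 | x5)) | ~x2 | ~x5   [eliminate ->]
⇔ ~(~(~x2 <-> x3) | x2 | x5) | ~x2 | ~x5   [eliminate ->]
⇔ ~(~((~x2 -> x3) & (x3 -> ~x2)) | x2 | x5) | ~x2 | ~x5   [eliminate <->]
⇔ ~(~((~~x2 | x3) & (x3 -> ~x2)) | x2 | x5) | ~x2 | ~x5   [eliminate ->]
⇔ ~(~((~~x2 | x3) & (~x3 | ~x2)) | x2 | x5) | ~x2 | ~x5   [eliminate ->]
⇔ (~~((~~x2 | x3) & (~x3 | ~x2)) & ~x2 & ~x5) | ~x2 | ~x5   [De Morgan]
⇔ ((~~x2 | x3) & (~x3 | ~x2) & ~x2 & ~x5) | ~x2 | ~x5   [double negation]
⇔ ((x2 | x3) & (~x3 | ~x2) & ~x2 & ~x5) | ~x2 | ~x5   [double negation]
⇔ (x2 & ~x3 & ~x2 & ~x5) | (x2 & ~x2 & ~x2 & ~x5) | (x3 & ~x3 & ~x2 & ~x5) | (x3 & ~x2 & ~x2 & ~x5) | ~x2 | ~x5   [distribute & over |]
⇔ ~x2 | ~x5   [simplify]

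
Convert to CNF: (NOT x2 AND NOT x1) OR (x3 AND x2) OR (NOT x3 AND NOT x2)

(NOT x2 AND NOT x1) OR (x3 AND x2) OR (NOT x3 AND NOT x2)
= (NOT x2 OR x3 OR NOT x3) AND (NOT x2 OR x3 OR NOT x2) AND (NOT x2 OR x2 OR NOT x3) AND (NOT x2 OR x2 OR NOT x2) AND (NOT x1 OR x3 OR NOT x3) AND (NOT x1 OR x3 OR NOT x2) AND (NOT x1 OR x2 OR NOT x3) AND (NOT x1 OR x2 OR NOT x2)   — distribute OR over AND
= (NOT x2 OR x3) AND (NOT x1 OR x2 OR NOT x3)   — simplify

(NOT x2 OR x3) AND (NOT x1 OR x2 OR NOT x3)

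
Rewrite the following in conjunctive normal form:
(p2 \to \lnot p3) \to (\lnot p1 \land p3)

(p2 \lor \lnot p1) \land p3

(p2 \to \lnot p3) \to (\lnot p1 \land p3)
≡ \lnot (p2 \to \lnot p3) \lor (\lnot p1 \land p3)   (eliminate \to)
≡ \lnot (\lnot p2 \lor \lnot p3) \lor (\lnot p1 \land p3)   (eliminate \to)
≡ (\lnot \lnot p2 \land \lnot \lnot p3) \lor (\lnot p1 \land p3)   (De Morgan)
≡ (p2 \land \lnot \lnot p3) \lor (\lnot p1 \land p3)   (double negation)
≡ (p2 \land p3) \lor (\lnot p1 \land p3)   (double negation)
≡ (p2 \lor \lnot p1) \land (p2 \lor p3) \land (p3 \lor \lnot p1) \land (p3 \lor p3)   (distribute \lor over \land)
≡ (p2 \lor \lnot p1) \land p3   (simplify)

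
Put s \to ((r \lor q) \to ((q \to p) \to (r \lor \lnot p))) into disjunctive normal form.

s \to ((r \lor q) \to ((q \to p) \to (r \lor \lnot p)))
≡ \lnot s \lor ((r \lor q) \to ((q \to p) \to (r \lor \lnot p)))   (eliminate \to)
≡ \lnot s \lor \lnot (r \lor q) \lor ((q \to p) \to (r \lor \lnot p))   (eliminate \to)
≡ \lnot s \lor \lnot (r \lor q) \lor \lnot (q \to p) \lor r \lor \lnot p   (eliminate \to)
≡ \lnot s \lor \lnot (r \lor q) \lor \lnot (\lnot q \lor p) \lor r \lor \lnot p   (eliminate \to)
≡ \lnot s \lor (\lnot r \land \lnot q) \lor \lnot (\lnot q \lor p) \lor r \lor \lnot p   (De Morgan)
≡ \lnot s \lor (\lnot r \land \lnot q) \lor (\lnot \lnot q \land \lnot p) \lor r \lor \lnot p   (De Morgan)
≡ \lnot s \lor (\lnot r \land \lnot q) \lor (q \land \lnot p) \lor r \lor \lnot p   (double negation)
≡ \lnot s \lor (\lnot r \land \lnot q) \lor r \lor \lnot p   (simplify)

\lnot s \lor (\lnot r \land \lnot q) \lor r \lor \lnot p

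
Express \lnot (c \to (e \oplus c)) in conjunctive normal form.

c \land (\lnot c \lor e)

\lnot (c \to (e \oplus c))
≡ \lnot (\lnot c \lor (e \oplus c))
≡ \lnot (\lnot c \lor ((e \lor c) \land \lnot (e \land c)))
≡ \lnot \lnot c \land \lnot ((e \lor c) \land \lnot (e \land c))
≡ c \land \lnot ((e \lor c) \land \lnot (e \land c))
≡ c \land (\lnot (e \lor c) \lor \lnot \lnot (e \land c))
≡ c \land ((\lnot e \land \lnot c) \lor \lnot \lnot (e \land c))
≡ c \land ((\lnot e \land \lnot c) \lor (e \land c))
≡ c \land (\lnot e \lor e) \land (\lnot e \lor c) \land (\lnot c \lor e) \land (\lnot c \lor c)
≡ c \land (\lnot c \lor e)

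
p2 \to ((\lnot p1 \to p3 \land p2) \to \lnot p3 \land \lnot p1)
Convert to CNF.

(\lnot p2 \lor \lnot p1) \land (\lnot p2 \lor \lnot p3)

p2 \to ((\lnot p1 \to p3 \land p2) \to \lnot p3 \land \lnot p1)
= \lnot p2 \lor ((\lnot p1 \to p3 \land p2) \to \lnot p3 \land \lnot p1)   [eliminate \to]
= \lnot p2 \lor \lnot (\lnot p1 \to p3 \land p2) \lor \lnot p3 \land \lnot p1   [eliminate \to]
= \lnot p2 \lor \lnot (\lnot \lnot p1 \lor p3 \land p2) \lor \lnot p3 \land \lnot p1   [eliminate \to]
= \lnot p2 \lor \lnot \lnot \lnot p1 \land \lnot (p3 \land p2) \lor \lnot p3 \land \lnot p1   [De Morgan]
= \lnot p2 \lor \lnot p1 \land \lnot (p3 \land p2) \lor \lnot p3 \land \lnot p1   [double negation]
= \lnot p2 \lor \lnot p1 \land (\lnot p3 \lor \lnot p2) \lor \lnot p3 \land \lnot p1   [De Morgan]
= (\lnot p2 \lor \lnot p1 \lor \lnot p3) \land (\lnot p2 \lor \lnot p1 \lor \lnot p1) \land (\lnot p2 \lor \lnot p3 \lor \lnot p2 \lor \lnot p3) \land (\lnot p2 \lor \lnot p3 \lor \lnot p2 \lor \lnot p1)   [distribute \lor over \land]
= (\lnot p2 \lor \lnot p1) \land (\lnot p2 \lor \lnot p3)   [simplify]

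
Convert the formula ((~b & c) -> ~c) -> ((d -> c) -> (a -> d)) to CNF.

((~b & c) -> ~c) -> ((d -> c) -> (a -> d))
= ~((~b & c) -> ~c) | ((d -> c) -> (a -> d))   [eliminate ->]
= ~(~(~b & c) | ~c) | ((d -> c) -> (a -> d))   [eliminate ->]
= ~(~(~b & c) | ~c) | ~(d -> c) | (a -> d)   [eliminate ->]
= ~(~(~b & c) | ~c) | ~(~d | c) | (a -> d)   [eliminate ->]
= ~(~(~b & c) | ~c) | ~(~d | c) | ~a | d   [eliminate ->]
= (~~(~b & c) & ~~c) | ~(~d | c) | ~a | d   [De Morgan]
= (~b & c & ~~c) | ~(~d | c) | ~a | d   [double negation]
= (~b & c & c) | ~(~d | c) | ~a | d   [double negation]
= (~b & c & c) | (~~d & ~c) | ~a | d   [De Morgan]
= (~b & c & c) | (d & ~c) | ~a | d   [double negation]
= (~b | d | ~a | d) & (~b | ~c | ~a | d) & (c | d | ~a | d) & (c | ~c | ~a | d) & (c | d | ~a | d) & (c | ~c | ~a | d)   [distribute | over &]
= (~b | d | ~a) & (c | d | ~a)   [simplify]

(~b | d | ~a) & (c | d | ~a)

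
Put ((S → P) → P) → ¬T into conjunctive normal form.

(¬S ∨ P ∨ ¬T) ∧ (¬P ∨ ¬T)

((S → P) → P) → ¬T
⇔ ¬((S → P) → P) ∨ ¬T   — eliminate →
⇔ ¬(¬(S → P) ∨ P) ∨ ¬T   — eliminate →
⇔ ¬(¬(¬S ∨ P) ∨ P) ∨ ¬T   — eliminate →
⇔ (¬¬(¬S ∨ P) ∧ ¬P) ∨ ¬T   — De Morgan
⇔ ((¬S ∨ P) ∧ ¬P) ∨ ¬T   — double negation
⇔ (¬S ∨ P ∨ ¬T) ∧ (¬P ∨ ¬T)   — distribute ∨ over ∧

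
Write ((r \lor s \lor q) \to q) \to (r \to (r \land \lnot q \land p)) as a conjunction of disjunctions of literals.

\lnot q \lor \lnot r

((r \lor s \lor q) \to q) \to (r \to (r \land \lnot q \land p))
⇔ \lnot ((r \lor s \lor q) \to q) \lor (r \to (r \land \lnot q \land p))   [eliminate \to]
⇔ \lnot (\lnot (r \lor s \lor q) \lor q) \lor (r \to (r \land \lnot q \land p))   [eliminate \to]
⇔ \lnot (\lnot (r \lor s \lor q) \lor q) \lor \lnot r \lor (r \land \lnot q \land p)   [eliminate \to]
⇔ (\lnot \lnot (r \lor s \lor q) \land \lnot q) \lor \lnot r \lor (r \land \lnot q \land p)   [De Morgan]
⇔ ((r \lor s \lor q) \land \lnot q) \lor \lnot r \lor (r \land \lnot q \land p)   [double negation]
⇔ (r \lor s \lor q \lor \lnot r \lor r) \land (r \lor s \lor q \lor \lnot r \lor \lnot q) \land (r \lor s \lor q \lor \lnot r \lor p) \land (\lnot q \lor \lnot r \lor r) \land (\lnot q \lor \lnot r \lor \lnot q) \land (\lnot q \lor \lnot r \lor p)   [distribute \lor over \land]
⇔ \lnot q \lor \lnot r   [simplify]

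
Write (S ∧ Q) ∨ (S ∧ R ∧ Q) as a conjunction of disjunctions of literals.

S ∧ Q

(S ∧ Q) ∨ (S ∧ R ∧ Q)
≡ (S ∨ S) ∧ (S ∨ R) ∧ (S ∨ Q) ∧ (Q ∨ S) ∧ (Q ∨ R) ∧ (Q ∨ Q)   [distribute ∨ over ∧]
≡ S ∧ Q   [simplify]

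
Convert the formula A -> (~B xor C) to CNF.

(~A | ~B | C) & (~A | B | ~C)

A -> (~B xor C)
≡ ~A | (~B xor C)   [eliminate ->]
≡ ~A | ((~B | C) & ~(~B & C))   [expand xor]
≡ ~A | ((~B | C) & (~~B | ~C))   [De Morgan]
≡ ~A | ((~B | C) & (B | ~C))   [double negation]
≡ (~A | ~B | C) & (~A | B | ~C)   [distribute | over &]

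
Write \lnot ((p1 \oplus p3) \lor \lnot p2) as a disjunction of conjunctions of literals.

\lnot ((p1 \oplus p3) \lor \lnot p2)
≡ \lnot (p1 \land \lnot p3 \lor \lnot p1 \land p3 \lor \lnot p2)   [expand \oplus]
≡ \lnot (p1 \land \lnot p3) \land \lnot (\lnot p1 \land p3) \land \lnot \lnot p2   [De Morgan]
≡ (\lnot p1 \lor \lnot \lnot p3) \land \lnot (\lnot p1 \land p3) \land \lnot \lnot p2   [De Morgan]
≡ (\lnot p1 \lor p3) \land \lnot (\lnot p1 \land p3) \land \lnot \lnot p2   [double negation]
≡ (\lnot p1 \lor p3) \land (\lnot \lnot p1 \lor \lnot p3) \land \lnot \lnot p2   [De Morgan]
≡ (\lnot p1 \lor p3) \land (p1 \lor \lnot p3) \land \lnot \lnot p2   [double negation]
≡ (\lnot p1 \lor p3) \land (p1 \lor \lnot p3) \land p2   [double negation]
≡ \lnot p1 \land p1 \land p2 \lor \lnot p1 \land \lnot p3 \land p2 \lor p3 \land p1 \land p2 \lor p3 \land \lnot p3 \land p2   [distribute \land over \lor]
≡ \lnot p1 \land \lnot p3 \land p2 \lor p3 \land p1 \land p2   [simplify]

\lnot p1 \land \lnot p3 \land p2 \lor p3 \land p1 \land p2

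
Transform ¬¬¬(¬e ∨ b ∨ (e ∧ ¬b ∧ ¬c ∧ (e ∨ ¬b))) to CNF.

e ∧ ¬b ∧ (¬e ∨ b ∨ c)

¬¬¬(¬e ∨ b ∨ (e ∧ ¬b ∧ ¬c ∧ (e ∨ ¬b)))
≡ ¬(¬e ∨ b ∨ (e ∧ ¬b ∧ ¬c ∧ (e ∨ ¬b)))   [double negation]
≡ ¬¬e ∧ ¬b ∧ ¬(e ∧ ¬b ∧ ¬c ∧ (e ∨ ¬b))   [De Morgan]
≡ e ∧ ¬b ∧ ¬(e ∧ ¬b ∧ ¬c ∧ (e ∨ ¬b))   [double negation]
≡ e ∧ ¬b ∧ (¬e ∨ ¬¬b ∨ ¬¬c ∨ ¬(e ∨ ¬b))   [De Morgan]
≡ e ∧ ¬b ∧ (¬e ∨ b ∨ ¬¬c ∨ ¬(e ∨ ¬b))   [double negation]
≡ e ∧ ¬b ∧ (¬e ∨ b ∨ c ∨ ¬(e ∨ ¬b))   [double negation]
≡ e ∧ ¬b ∧ (¬e ∨ b ∨ c ∨ (¬e ∧ ¬¬b))   [De Morgan]
≡ e ∧ ¬b ∧ (¬e ∨ b ∨ c ∨ (¬e ∧ b))   [double negation]
≡ e ∧ ¬b ∧ (¬e ∨ b ∨ c ∨ ¬e) ∧ (¬e ∨ b ∨ c ∨ b)   [distribute ∨ over ∧]
≡ e ∧ ¬b ∧ (¬e ∨ b ∨ c)   [simplify]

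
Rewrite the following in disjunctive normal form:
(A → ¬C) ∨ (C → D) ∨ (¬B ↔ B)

(A → ¬C) ∨ (C → D) ∨ (¬B ↔ B)
⇔ ¬A ∨ ¬C ∨ (C → D) ∨ (¬B ↔ B)   (eliminate →)
⇔ ¬A ∨ ¬C ∨ ¬C ∨ D ∨ (¬B ↔ B)   (eliminate →)
⇔ ¬A ∨ ¬C ∨ ¬C ∨ D ∨ ((¬B → B) ∧ (B → ¬B))   (eliminate ↔)
⇔ ¬A ∨ ¬C ∨ ¬C ∨ D ∨ ((¬¬B ∨ B) ∧ (B → ¬B))   (eliminate →)
⇔ ¬A ∨ ¬C ∨ ¬C ∨ D ∨ ((¬¬B ∨ B) ∧ (¬B ∨ ¬B))   (eliminate →)
⇔ ¬A ∨ ¬C ∨ ¬C ∨ D ∨ ((B ∨ B) ∧ (¬B ∨ ¬B))   (double negation)
⇔ ¬A ∨ ¬C ∨ ¬C ∨ D ∨ (B ∧ ¬B) ∨ (B ∧ ¬B) ∨ (B ∧ ¬B) ∨ (B ∧ ¬B)   (distribute ∧ over ∨)
⇔ ¬A ∨ ¬C ∨ D   (simplify)

¬A ∨ ¬C ∨ D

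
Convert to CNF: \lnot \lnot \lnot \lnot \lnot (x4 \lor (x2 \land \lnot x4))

\lnot \lnot \lnot \lnot \lnot (x4 \lor (x2 \land \lnot x4))
⇔ \lnot \lnot \lnot (x4 \lor (x2 \land \lnot x4))   [double negation]
⇔ \lnot (x4 \lor (x2 \land \lnot x4))   [double negation]
⇔ \lnot x4 \land \lnot (x2 \land \lnot x4)   [De Morgan]
⇔ \lnot x4 \land (\lnot x2 \lor \lnot \lnot x4)   [De Morgan]
⇔ \lnot x4 \land (\lnot x2 \lor x4)   [double negation]

\lnot x4 \land (\lnot x2 \lor x4)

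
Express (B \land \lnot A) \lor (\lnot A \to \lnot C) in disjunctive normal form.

(B \land \lnot A) \lor A \lor \lnot C

(B \land \lnot A) \lor (\lnot A \to \lnot C)
≡ (B \land \lnot A) \lor \lnot \lnot A \lor \lnot C   [eliminate \to]
≡ (B \land \lnot A) \lor A \lor \lnot C   [double negation]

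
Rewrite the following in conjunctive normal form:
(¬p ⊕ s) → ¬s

(¬p ⊕ s) → ¬s
⇔ ¬(¬p ⊕ s) ∨ ¬s   [eliminate →]
⇔ ¬((¬p ∨ s) ∧ ¬(¬p ∧ s)) ∨ ¬s   [expand ⊕]
⇔ ¬(¬p ∨ s) ∨ ¬¬(¬p ∧ s) ∨ ¬s   [De Morgan]
⇔ (¬¬p ∧ ¬s) ∨ ¬¬(¬p ∧ s) ∨ ¬s   [De Morgan]
⇔ (p ∧ ¬s) ∨ ¬¬(¬p ∧ s) ∨ ¬s   [double negation]
⇔ (p ∧ ¬s) ∨ (¬p ∧ s) ∨ ¬s   [double negation]
⇔ (p ∨ ¬p ∨ ¬s) ∧ (p ∨ s ∨ ¬s) ∧ (¬s ∨ ¬p ∨ ¬s) ∧ (¬s ∨ s ∨ ¬s)   [distribute ∨ over ∧]
⇔ ¬s ∨ ¬p   [simplify]

¬s ∨ ¬p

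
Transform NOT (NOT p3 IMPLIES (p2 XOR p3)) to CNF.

NOT (NOT p3 IMPLIES (p2 XOR p3))
≡ NOT (NOT NOT p3 OR (p2 XOR p3))   [eliminate IMPLIES]
≡ NOT (NOT NOT p3 OR ((p2 OR p3) AND NOT (p2 AND p3)))   [expand XOR]
≡ NOT NOT NOT p3 AND NOT ((p2 OR p3) AND NOT (p2 AND p3))   [De Morgan]
≡ NOT p3 AND NOT ((p2 OR p3) AND NOT (p2 AND p3))   [double negation]
≡ NOT p3 AND (NOT (p2 OR p3) OR NOT NOT (p2 AND p3))   [De Morgan]
≡ NOT p3 AND ((NOT p2 AND NOT p3) OR NOT NOT (p2 AND p3))   [De Morgan]
≡ NOT p3 AND ((NOT p2 AND NOT p3) OR (p2 AND p3))   [double negation]
≡ NOT p3 AND (NOT p2 OR p2) AND (NOT p2 OR p3) AND (NOT p3 OR p2) AND (NOT p3 OR p3)   [distribute OR over AND]
≡ NOT p3 AND (NOT p2 OR p3)   [simplify]

NOT p3 AND (NOT p2 OR p3)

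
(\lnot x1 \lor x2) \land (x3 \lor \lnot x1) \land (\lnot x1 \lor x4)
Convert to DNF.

\lnot x1 \lor (x2 \land x3 \land x4)

(\lnot x1 \lor x2) \land (x3 \lor \lnot x1) \land (\lnot x1 \lor x4)
⇔ (\lnot x1 \land x3 \land \lnot x1) \lor (\lnot x1 \land x3 \land x4) \lor (\lnot x1 \land \lnot x1 \land \lnot x1) \lor (\lnot x1 \land \lnot x1 \land x4) \lor (x2 \land x3 \land \lnot x1) \lor (x2 \land x3 \land x4) \lor (x2 \land \lnot x1 \land \lnot x1) \lor (x2 \land \lnot x1 \land x4)   (distribute \land over \lor)
⇔ \lnot x1 \lor (x2 \land x3 \land x4)   (simplify)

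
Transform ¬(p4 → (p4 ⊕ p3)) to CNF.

p4 ∧ (¬p4 ∨ p3)

¬(p4 → (p4 ⊕ p3))
≡ ¬(¬p4 ∨ (p4 ⊕ p3))   [eliminate →]
≡ ¬(¬p4 ∨ ((p4 ∨ p3) ∧ ¬(p4 ∧ p3)))   [expand ⊕]
≡ ¬¬p4 ∧ ¬((p4 ∨ p3) ∧ ¬(p4 ∧ p3))   [De Morgan]
≡ p4 ∧ ¬((p4 ∨ p3) ∧ ¬(p4 ∧ p3))   [double negation]
≡ p4 ∧ (¬(p4 ∨ p3) ∨ ¬¬(p4 ∧ p3))   [De Morgan]
≡ p4 ∧ ((¬p4 ∧ ¬p3) ∨ ¬¬(p4 ∧ p3))   [De Morgan]
≡ p4 ∧ ((¬p4 ∧ ¬p3) ∨ (p4 ∧ p3))   [double negation]
≡ p4 ∧ (¬p4 ∨ p4) ∧ (¬p4 ∨ p3) ∧ (¬p3 ∨ p4) ∧ (¬p3 ∨ p3)   [distribute ∨ over ∧]
≡ p4 ∧ (¬p4 ∨ p3)   [simplify]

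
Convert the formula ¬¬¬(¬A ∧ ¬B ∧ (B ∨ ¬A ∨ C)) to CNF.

¬¬¬(¬A ∧ ¬B ∧ (B ∨ ¬A ∨ C))
⇔ ¬(¬A ∧ ¬B ∧ (B ∨ ¬A ∨ C))   [double negation]
⇔ ¬¬A ∨ ¬¬B ∨ ¬(B ∨ ¬A ∨ C)   [De Morgan]
⇔ A ∨ ¬¬B ∨ ¬(B ∨ ¬A ∨ C)   [double negation]
⇔ A ∨ B ∨ ¬(B ∨ ¬A ∨ C)   [double negation]
⇔ A ∨ B ∨ (¬B ∧ ¬¬A ∧ ¬C)   [De Morgan]
⇔ A ∨ B ∨ (¬B ∧ A ∧ ¬C)   [double negation]
⇔ (A ∨ B ∨ ¬B) ∧ (A ∨ B ∨ A) ∧ (A ∨ B ∨ ¬C)   [distribute ∨ over ∧]
⇔ A ∨ B   [simplify]

A ∨ B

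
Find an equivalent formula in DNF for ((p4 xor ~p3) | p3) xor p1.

((p4 xor ~p3) | p3) xor p1
= (((p4 xor ~p3) | p3) & ~p1) | (~((p4 xor ~p3) | p3) & p1)
= (((p4 & ~~p3) | (~p4 & ~p3) | p3) & ~p1) | (~((p4 xor ~p3) | p3) & p1)
= (((p4 & ~~p3) | (~p4 & ~p3) | p3) & ~p1) | (~((p4 & ~~p3) | (~p4 & ~p3) | p3) & p1)
= (((p4 & p3) | (~p4 & ~p3) | p3) & ~p1) | (~((p4 & ~~p3) | (~p4 & ~p3) | p3) & p1)
= (((p4 & p3) | (~p4 & ~p3) | p3) & ~p1) | (~(p4 & ~~p3) & ~(~p4 & ~p3) & ~p3 & p1)
= (((p4 & p3) | (~p4 & ~p3) | p3) & ~p1) | ((~p4 | ~~~p3) & ~(~p4 & ~p3) & ~p3 & p1)
= (((p4 & p3) | (~p4 & ~p3) | p3) & ~p1) | ((~p4 | ~p3) & ~(~p4 & ~p3) & ~p3 & p1)
= (((p4 & p3) | (~p4 & ~p3) | p3) & ~p1) | ((~p4 | ~p3) & (~~p4 | ~~p3) & ~p3 & p1)
= (((p4 & p3) | (~p4 & ~p3) | p3) & ~p1) | ((~p4 | ~p3) & (p4 | ~~p3) & ~p3 & p1)
= (((p4 & p3) | (~p4 & ~p3) | p3) & ~p1) | ((~p4 | ~p3) & (p4 | p3) & ~p3 & p1)
= (p4 & p3 & ~p1) | (~p4 & ~p3 & ~p1) | (p3 & ~p1) | (~p4 & p4 & ~p3 & p1) | (~p4 & p3 & ~p3 & p1) | (~p3 & p4 & ~p3 & p1) | (~p3 & p3 & ~p3 & p1)
= (~p4 & ~p3 & ~p1) | (p3 & ~p1) | (~p3 & p4 & p1)

(~p4 & ~p3 & ~p1) | (p3 & ~p1) | (~p3 & p4 & p1)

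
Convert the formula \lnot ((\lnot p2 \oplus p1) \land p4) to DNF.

(p2 \land \lnot p1) \lor (p1 \land \lnot p2) \lor \lnot p4

\lnot ((\lnot p2 \oplus p1) \land p4)
⇔ \lnot (((\lnot p2 \land \lnot p1) \lor (\lnot \lnot p2 \land p1)) \land p4)   [expand \oplus]
⇔ \lnot ((\lnot p2 \land \lnot p1) \lor (\lnot \lnot p2 \land p1)) \lor \lnot p4   [De Morgan]
⇔ (\lnot (\lnot p2 \land \lnot p1) \land \lnot (\lnot \lnot p2 \land p1)) \lor \lnot p4   [De Morgan]
⇔ ((\lnot \lnot p2 \lor \lnot \lnot p1) \land \lnot (\lnot \lnot p2 \land p1)) \lor \lnot p4   [De Morgan]
⇔ ((p2 \lor \lnot \lnot p1) \land \lnot (\lnot \lnot p2 \land p1)) \lor \lnot p4   [double negation]
⇔ ((p2 \lor p1) \land \lnot (\lnot \lnot p2 \land p1)) \lor \lnot p4   [double negation]
⇔ ((p2 \lor p1) \land (\lnot \lnot \lnot p2 \lor \lnot p1)) \lor \lnot p4   [De Morgan]
⇔ ((p2 \lor p1) \land (\lnot p2 \lor \lnot p1)) \lor \lnot p4   [double negation]
⇔ (p2 \land \lnot p2) \lor (p2 \land \lnot p1) \lor (p1 \land \lnot p2) \lor (p1 \land \lnot p1) \lor \lnot p4   [distribute \land over \lor]
⇔ (p2 \land \lnot p1) \lor (p1 \land \lnot p2) \lor \lnot p4   [simplify]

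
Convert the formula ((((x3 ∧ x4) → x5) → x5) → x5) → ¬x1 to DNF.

(x3 ∧ x4 ∧ ¬x5) ∨ ¬x1

((((x3 ∧ x4) → x5) → x5) → x5) → ¬x1
≡ ¬((((x3 ∧ x4) → x5) → x5) → x5) ∨ ¬x1   [eliminate →]
≡ ¬(¬(((x3 ∧ x4) → x5) → x5) ∨ x5) ∨ ¬x1   [eliminate →]
≡ ¬(¬(¬((x3 ∧ x4) → x5) ∨ x5) ∨ x5) ∨ ¬x1   [eliminate →]
≡ ¬(¬(¬(¬(x3 ∧ x4) ∨ x5) ∨ x5) ∨ x5) ∨ ¬x1   [eliminate →]
≡ (¬¬(¬(¬(x3 ∧ x4) ∨ x5) ∨ x5) ∧ ¬x5) ∨ ¬x1   [De Morgan]
≡ ((¬(¬(x3 ∧ x4) ∨ x5) ∨ x5) ∧ ¬x5) ∨ ¬x1   [double negation]
≡ (((¬¬(x3 ∧ x4) ∧ ¬x5) ∨ x5) ∧ ¬x5) ∨ ¬x1   [De Morgan]
≡ (((x3 ∧ x4 ∧ ¬x5) ∨ x5) ∧ ¬x5) ∨ ¬x1   [double negation]
≡ (x3 ∧ x4 ∧ ¬x5 ∧ ¬x5) ∨ (x5 ∧ ¬x5) ∨ ¬x1   [distribute ∧ over ∨]
≡ (x3 ∧ x4 ∧ ¬x5) ∨ ¬x1   [simplify]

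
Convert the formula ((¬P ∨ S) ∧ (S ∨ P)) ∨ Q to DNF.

((¬P ∨ S) ∧ (S ∨ P)) ∨ Q
≡ (¬P ∧ S) ∨ (¬P ∧ P) ∨ (S ∧ S) ∨ (S ∧ P) ∨ Q   [distribute ∧ over ∨]
≡ S ∨ Q   [simplify]

S ∨ Q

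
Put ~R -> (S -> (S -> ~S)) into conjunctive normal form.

R | ~S

~R -> (S -> (S -> ~S))
= ~~R | (S -> (S -> ~S))   [eliminate ->]
= ~~R | ~S | (S -> ~S)   [eliminate ->]
= ~~R | ~S | ~S | ~S   [eliminate ->]
= R | ~S | ~S | ~S   [double negation]
= R | ~S   [simplify]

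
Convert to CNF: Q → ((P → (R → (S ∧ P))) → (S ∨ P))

¬Q ∨ P ∨ S

Q → ((P → (R → (S ∧ P))) → (S ∨ P))
= ¬Q ∨ ((P → (R → (S ∧ P))) → (S ∨ P))   (eliminate →)
= ¬Q ∨ ¬(P → (R → (S ∧ P))) ∨ S ∨ P   (eliminate →)
= ¬Q ∨ ¬(¬P ∨ (R → (S ∧ P))) ∨ S ∨ P   (eliminate →)
= ¬Q ∨ ¬(¬P ∨ ¬R ∨ (S ∧ P)) ∨ S ∨ P   (eliminate →)
= ¬Q ∨ (¬¬P ∧ ¬¬R ∧ ¬(S ∧ P)) ∨ S ∨ P   (De Morgan)
= ¬Q ∨ (P ∧ ¬¬R ∧ ¬(S ∧ P)) ∨ S ∨ P   (double negation)
= ¬Q ∨ (P ∧ R ∧ ¬(S ∧ P)) ∨ S ∨ P   (double negation)
= ¬Q ∨ (P ∧ R ∧ (¬S ∨ ¬P)) ∨ S ∨ P   (De Morgan)
= (¬Q ∨ P ∨ S ∨ P) ∧ (¬Q ∨ R ∨ S ∨ P) ∧ (¬Q ∨ ¬S ∨ ¬P ∨ S ∨ P)   (distribute ∨ over ∧)
= ¬Q ∨ P ∨ S   (simplify)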